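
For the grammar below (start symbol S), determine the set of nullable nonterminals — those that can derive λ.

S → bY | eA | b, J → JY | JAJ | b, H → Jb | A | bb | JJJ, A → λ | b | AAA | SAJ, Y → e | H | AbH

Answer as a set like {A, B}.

{A, H, Y}

Directly nullable (have an ε-rule): {A}.
H is nullable via H -> A (every symbol on the right is already known nullable).
Y is nullable via Y -> H (every symbol on the right is already known nullable).
Not nullable: J, S — each has a terminal in every rule's right-hand side or depends on a non-nullable symbol.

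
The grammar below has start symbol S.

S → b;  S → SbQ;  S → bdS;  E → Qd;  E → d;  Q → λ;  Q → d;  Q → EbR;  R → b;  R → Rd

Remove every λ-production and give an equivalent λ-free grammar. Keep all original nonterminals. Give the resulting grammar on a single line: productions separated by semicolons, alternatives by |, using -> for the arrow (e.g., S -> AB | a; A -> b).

S -> b | Sb | SbQ | bdS; E -> d | Qd; Q -> d | EbR; R -> b | Rd

Nullable set: {Q}.
S -> SbQ: Q nullable, giving Sb | SbQ.
E -> Qd: Q nullable, giving Qd | d.
Drop Q -> λ.
Unchanged (no nullable symbols): S -> b; S -> bdS; E -> d; Q -> EbR; Q -> d; R -> Rd; R -> b.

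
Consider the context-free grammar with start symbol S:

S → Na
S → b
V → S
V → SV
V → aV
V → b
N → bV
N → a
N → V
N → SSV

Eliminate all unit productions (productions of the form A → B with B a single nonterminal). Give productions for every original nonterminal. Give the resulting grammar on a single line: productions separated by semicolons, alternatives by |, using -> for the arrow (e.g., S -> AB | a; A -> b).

S -> b | Na; N -> a | b | Na | SV | aV | bV | SSV; V -> b | Na | SV | aV

Unit productions: N->V, V->S.
Unit pairs (A ⇒* B via units): (N,S), (N,V), (V,S).
S: inherits non-unit rules of {S} → Na | b.
N: inherits non-unit rules of {N, S, V} → Na | SSV | SV | a | aV | b | bV.
V: inherits non-unit rules of {S, V} → Na | SV | aV | b.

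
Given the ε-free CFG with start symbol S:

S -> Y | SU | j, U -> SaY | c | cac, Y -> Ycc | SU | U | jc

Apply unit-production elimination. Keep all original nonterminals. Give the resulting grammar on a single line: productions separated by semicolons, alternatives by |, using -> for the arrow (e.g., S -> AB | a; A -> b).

S -> c | j | SU | jc | SaY | Ycc | cac; U -> c | SaY | cac; Y -> c | SU | jc | SaY | Ycc | cac

Unit productions: S->Y, Y->U.
Unit pairs (A ⇒* B via units): (S,U), (S,Y), (Y,U).
S: inherits non-unit rules of {S, U, Y} → SU | SaY | Ycc | c | cac | j | jc.
U: inherits non-unit rules of {U} → SaY | c | cac.
Y: inherits non-unit rules of {U, Y} → SU | SaY | Ycc | c | cac | jc.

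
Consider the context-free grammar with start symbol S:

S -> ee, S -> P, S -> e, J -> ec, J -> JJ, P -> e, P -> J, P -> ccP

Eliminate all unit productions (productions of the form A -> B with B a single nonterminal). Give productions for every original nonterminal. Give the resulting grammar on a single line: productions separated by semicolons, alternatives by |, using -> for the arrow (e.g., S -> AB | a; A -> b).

Unit productions: P->J, S->P.
Unit pairs (A ⇒* B via units): (P,J), (S,J), (S,P).
S: inherits non-unit rules of {J, P, S} → JJ | ccP | e | ec | ee.
J: inherits non-unit rules of {J} → JJ | ec.
P: inherits non-unit rules of {J, P} → JJ | ccP | e | ec.

S -> e | JJ | ec | ee | ccP; J -> JJ | ec; P -> e | JJ | ec | ccP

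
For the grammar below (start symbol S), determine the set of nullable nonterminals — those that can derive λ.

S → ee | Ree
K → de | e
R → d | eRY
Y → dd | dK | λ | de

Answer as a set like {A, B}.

Directly nullable (have an ε-rule): {Y}.
Not nullable: K, R, S — each has a terminal in every rule's right-hand side or depends on a non-nullable symbol.

{Y}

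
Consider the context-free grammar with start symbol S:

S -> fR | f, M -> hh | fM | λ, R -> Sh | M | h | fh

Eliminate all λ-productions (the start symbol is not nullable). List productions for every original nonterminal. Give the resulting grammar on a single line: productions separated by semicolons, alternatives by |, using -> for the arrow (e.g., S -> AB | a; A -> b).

Nullable set: {M, R}.
S -> fR: R nullable, giving f | fR.
Drop M -> λ.
M -> fM: M nullable, giving f | fM.
R -> M: M nullable, giving M.
Unchanged (no nullable symbols): S -> f; M -> hh; R -> Sh; R -> fh; R -> h.

S -> f | fR; M -> f | fM | hh; R -> M | h | Sh | fh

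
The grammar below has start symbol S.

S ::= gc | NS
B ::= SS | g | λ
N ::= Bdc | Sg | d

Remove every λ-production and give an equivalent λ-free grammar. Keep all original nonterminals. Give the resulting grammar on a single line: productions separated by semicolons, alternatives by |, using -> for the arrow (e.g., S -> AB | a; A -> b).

Nullable set: {B}.
Drop B -> λ.
N -> Bdc: B nullable, giving Bdc | dc.
Unchanged (no nullable symbols): S -> NS; S -> gc; B -> SS; B -> g; N -> Sg; N -> d.

S -> NS | gc; B -> g | SS; N -> d | Sg | dc | Bdc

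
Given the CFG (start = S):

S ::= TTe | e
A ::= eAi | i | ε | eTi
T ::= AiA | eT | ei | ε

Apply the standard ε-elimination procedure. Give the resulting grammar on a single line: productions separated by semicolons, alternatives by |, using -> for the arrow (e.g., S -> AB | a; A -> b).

Nullable set: {A, T}.
S -> TTe: T, T nullable, giving TTe | Te | e.
Drop A -> ε.
A -> eAi: A nullable, giving eAi | ei.
A -> eTi: T nullable, giving eTi | ei.
Drop T -> ε.
T -> AiA: A, A nullable, giving Ai | AiA | i | iA.
T -> eT: T nullable, giving e | eT.
Unchanged (no nullable symbols): S -> e; A -> i; T -> ei.

S -> e | Te | TTe; A -> i | ei | eAi | eTi; T -> e | i | Ai | eT | ei | iA | AiA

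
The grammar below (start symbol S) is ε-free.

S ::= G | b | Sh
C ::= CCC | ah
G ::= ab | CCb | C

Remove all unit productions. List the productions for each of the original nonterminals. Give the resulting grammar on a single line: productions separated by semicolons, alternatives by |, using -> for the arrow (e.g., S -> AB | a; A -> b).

S -> b | Sh | ab | ah | CCC | CCb; C -> ah | CCC; G -> ab | ah | CCC | CCb

Unit productions: G->C, S->G.
Unit pairs (A ⇒* B via units): (G,C), (S,C), (S,G).
S: inherits non-unit rules of {C, G, S} → CCC | CCb | Sh | ab | ah | b.
C: inherits non-unit rules of {C} → CCC | ah.
G: inherits non-unit rules of {C, G} → CCC | CCb | ab | ah.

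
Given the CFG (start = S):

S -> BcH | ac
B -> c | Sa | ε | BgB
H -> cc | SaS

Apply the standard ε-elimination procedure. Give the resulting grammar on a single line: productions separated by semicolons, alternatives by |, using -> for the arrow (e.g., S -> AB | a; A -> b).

Nullable set: {B}.
S -> BcH: B nullable, giving BcH | cH.
Drop B -> ε.
B -> BgB: B, B nullable, giving Bg | BgB | g | gB.
Unchanged (no nullable symbols): S -> ac; B -> Sa; B -> c; H -> SaS; H -> cc.

S -> ac | cH | BcH; B -> c | g | Bg | Sa | gB | BgB; H -> cc | SaS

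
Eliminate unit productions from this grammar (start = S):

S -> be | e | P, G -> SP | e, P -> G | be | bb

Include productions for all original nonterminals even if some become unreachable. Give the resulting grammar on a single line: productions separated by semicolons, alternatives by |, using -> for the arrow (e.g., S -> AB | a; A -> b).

Unit productions: P->G, S->P.
Unit pairs (A ⇒* B via units): (P,G), (S,G), (S,P).
S: inherits non-unit rules of {G, P, S} → SP | bb | be | e.
G: inherits non-unit rules of {G} → SP | e.
P: inherits non-unit rules of {G, P} → SP | bb | be | e.

S -> e | SP | bb | be; G -> e | SP; P -> e | SP | bb | be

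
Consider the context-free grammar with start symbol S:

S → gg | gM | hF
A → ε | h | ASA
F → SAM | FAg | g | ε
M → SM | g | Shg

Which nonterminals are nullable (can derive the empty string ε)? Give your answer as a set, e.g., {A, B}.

Directly nullable (have an ε-rule): {A, F}.
Not nullable: M, S — each has a terminal in every rule's right-hand side or depends on a non-nullable symbol.

{A, F}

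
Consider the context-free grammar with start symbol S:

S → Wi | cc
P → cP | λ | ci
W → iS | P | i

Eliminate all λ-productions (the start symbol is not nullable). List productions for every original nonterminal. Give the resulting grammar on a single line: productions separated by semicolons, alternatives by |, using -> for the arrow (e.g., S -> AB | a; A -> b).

Nullable set: {P, W}.
S -> Wi: W nullable, giving Wi | i.
Drop P -> λ.
P -> cP: P nullable, giving c | cP.
W -> P: P nullable, giving P.
Unchanged (no nullable symbols): S -> cc; P -> ci; W -> i; W -> iS.

S -> i | Wi | cc; P -> c | cP | ci; W -> P | i | iS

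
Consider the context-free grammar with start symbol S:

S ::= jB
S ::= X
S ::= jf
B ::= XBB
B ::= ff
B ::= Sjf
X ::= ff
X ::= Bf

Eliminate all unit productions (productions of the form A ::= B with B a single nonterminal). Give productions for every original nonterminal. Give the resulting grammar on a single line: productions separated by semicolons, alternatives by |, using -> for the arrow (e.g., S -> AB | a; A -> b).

Unit productions: S->X.
Unit pairs (A ⇒* B via units): (S,X).
S: inherits non-unit rules of {S, X} → Bf | ff | jB | jf.
B: inherits non-unit rules of {B} → Sjf | XBB | ff.
X: inherits non-unit rules of {X} → Bf | ff.

S -> Bf | ff | jB | jf; B -> ff | Sjf | XBB; X -> Bf | ff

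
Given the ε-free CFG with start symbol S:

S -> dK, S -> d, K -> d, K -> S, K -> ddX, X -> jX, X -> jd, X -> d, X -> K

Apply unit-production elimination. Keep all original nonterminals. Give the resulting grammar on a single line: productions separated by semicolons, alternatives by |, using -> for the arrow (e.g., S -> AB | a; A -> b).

S -> d | dK; K -> d | dK | ddX; X -> d | dK | jX | jd | ddX

Unit productions: K->S, X->K.
Unit pairs (A ⇒* B via units): (K,S), (X,K), (X,S).
S: inherits non-unit rules of {S} → d | dK.
K: inherits non-unit rules of {K, S} → d | dK | ddX.
X: inherits non-unit rules of {K, S, X} → d | dK | ddX | jX | jd.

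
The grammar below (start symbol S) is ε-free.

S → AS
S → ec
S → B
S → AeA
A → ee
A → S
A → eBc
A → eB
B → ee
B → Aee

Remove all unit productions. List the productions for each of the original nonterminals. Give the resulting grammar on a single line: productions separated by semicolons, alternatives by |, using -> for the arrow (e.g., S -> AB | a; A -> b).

Unit productions: A->S, S->B.
Unit pairs (A ⇒* B via units): (A,B), (A,S), (S,B).
S: inherits non-unit rules of {B, S} → AS | AeA | Aee | ec | ee.
A: inherits non-unit rules of {A, B, S} → AS | AeA | Aee | eB | eBc | ec | ee.
B: inherits non-unit rules of {B} → Aee | ee.

S -> AS | ec | ee | AeA | Aee; A -> AS | eB | ec | ee | AeA | Aee | eBc; B -> ee | Aee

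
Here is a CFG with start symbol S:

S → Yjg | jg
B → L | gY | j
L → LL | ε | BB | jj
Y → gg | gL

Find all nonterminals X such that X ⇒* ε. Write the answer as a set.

{B, L}

Directly nullable (have an ε-rule): {L}.
B is nullable via B -> L (every symbol on the right is already known nullable).
Not nullable: S, Y — each has a terminal in every rule's right-hand side or depends on a non-nullable symbol.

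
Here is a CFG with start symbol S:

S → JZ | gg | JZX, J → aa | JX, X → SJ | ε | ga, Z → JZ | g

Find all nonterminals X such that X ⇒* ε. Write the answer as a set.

Directly nullable (have an ε-rule): {X}.
Not nullable: J, S, Z — each has a terminal in every rule's right-hand side or depends on a non-nullable symbol.

{X}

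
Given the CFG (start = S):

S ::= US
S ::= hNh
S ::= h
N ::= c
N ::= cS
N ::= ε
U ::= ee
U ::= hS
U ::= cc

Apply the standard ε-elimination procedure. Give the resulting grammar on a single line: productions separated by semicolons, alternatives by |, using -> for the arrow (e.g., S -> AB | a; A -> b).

S -> h | US | hh | hNh; N -> c | cS; U -> cc | ee | hS

Nullable set: {N}.
S -> hNh: N nullable, giving hNh | hh.
Drop N -> ε.
Unchanged (no nullable symbols): S -> US; S -> h; N -> c; N -> cS; U -> cc; U -> ee; U -> hS.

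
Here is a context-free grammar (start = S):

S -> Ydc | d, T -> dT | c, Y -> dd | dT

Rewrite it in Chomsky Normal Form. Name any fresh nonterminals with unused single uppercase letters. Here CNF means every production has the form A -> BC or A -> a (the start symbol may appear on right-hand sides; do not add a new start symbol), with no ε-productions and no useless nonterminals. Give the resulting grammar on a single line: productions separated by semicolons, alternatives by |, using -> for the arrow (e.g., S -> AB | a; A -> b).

No ε-productions.
No unit productions to eliminate.
TERM: introduce B -> c, A -> d and substitute in every rule of length ≥2.
BIN: S -> YAB becomes S -> YC, C -> AB.

S -> d | YC; A -> d; B -> c; C -> AB; T -> c | AT; Y -> AA | AT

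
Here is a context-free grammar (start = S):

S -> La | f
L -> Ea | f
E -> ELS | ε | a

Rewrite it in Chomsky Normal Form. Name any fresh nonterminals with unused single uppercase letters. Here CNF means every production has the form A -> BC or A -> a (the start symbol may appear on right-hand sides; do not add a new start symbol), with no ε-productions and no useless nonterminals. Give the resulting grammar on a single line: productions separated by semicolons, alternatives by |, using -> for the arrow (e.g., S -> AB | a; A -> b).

Nullable: {E}; after ε-elimination: S -> f | La; E -> a | LS | ELS; L -> a | f | Ea.
No unit productions to eliminate.
TERM: introduce A -> a and substitute in every rule of length ≥2.
BIN: E -> ELS becomes E -> EB, B -> LS.

S -> f | LA; A -> a; B -> LS; E -> a | EB | LS; L -> a | f | EA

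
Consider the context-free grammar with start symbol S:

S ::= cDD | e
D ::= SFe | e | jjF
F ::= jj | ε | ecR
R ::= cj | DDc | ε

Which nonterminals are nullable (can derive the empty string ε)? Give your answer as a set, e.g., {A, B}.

{F, R}

Directly nullable (have an ε-rule): {F, R}.
Not nullable: D, S — each has a terminal in every rule's right-hand side or depends on a non-nullable symbol.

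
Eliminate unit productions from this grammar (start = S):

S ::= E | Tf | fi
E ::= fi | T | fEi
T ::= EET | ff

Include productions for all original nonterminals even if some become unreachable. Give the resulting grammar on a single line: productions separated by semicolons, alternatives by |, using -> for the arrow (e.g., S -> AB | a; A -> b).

Unit productions: E->T, S->E.
Unit pairs (A ⇒* B via units): (E,T), (S,E), (S,T).
S: inherits non-unit rules of {E, S, T} → EET | Tf | fEi | ff | fi.
E: inherits non-unit rules of {E, T} → EET | fEi | ff | fi.
T: inherits non-unit rules of {T} → EET | ff.

S -> Tf | ff | fi | EET | fEi; E -> ff | fi | EET | fEi; T -> ff | EET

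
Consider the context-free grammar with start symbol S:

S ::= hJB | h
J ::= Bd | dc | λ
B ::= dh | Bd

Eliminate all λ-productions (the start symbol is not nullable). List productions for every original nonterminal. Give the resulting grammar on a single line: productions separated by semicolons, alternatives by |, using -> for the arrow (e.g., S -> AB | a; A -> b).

Nullable set: {J}.
S -> hJB: J nullable, giving hB | hJB.
Drop J -> λ.
Unchanged (no nullable symbols): S -> h; B -> Bd; B -> dh; J -> Bd; J -> dc.

S -> h | hB | hJB; B -> Bd | dh; J -> Bd | dc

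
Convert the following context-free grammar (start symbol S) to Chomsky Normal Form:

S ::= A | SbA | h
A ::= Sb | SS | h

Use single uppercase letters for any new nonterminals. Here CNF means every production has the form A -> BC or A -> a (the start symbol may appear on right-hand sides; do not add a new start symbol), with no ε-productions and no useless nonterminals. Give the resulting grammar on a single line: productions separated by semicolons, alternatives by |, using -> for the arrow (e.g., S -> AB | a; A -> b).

No ε-productions.
After unit-elimination: S -> h | SS | Sb | SbA; A -> h | SS | Sb.
TERM: introduce B -> b and substitute in every rule of length ≥2.
BIN: S -> SBA becomes S -> SC, C -> BA.

S -> h | SB | SC | SS; A -> h | SB | SS; B -> b; C -> BA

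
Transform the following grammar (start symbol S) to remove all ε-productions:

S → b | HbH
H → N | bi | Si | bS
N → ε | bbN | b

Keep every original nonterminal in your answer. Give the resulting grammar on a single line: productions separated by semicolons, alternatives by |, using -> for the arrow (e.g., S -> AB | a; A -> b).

S -> b | Hb | bH | HbH; H -> N | Si | bS | bi; N -> b | bb | bbN

Nullable set: {H, N}.
S -> HbH: H, H nullable, giving Hb | HbH | b | bH.
H -> N: N nullable, giving N.
Drop N -> ε.
N -> bbN: N nullable, giving bb | bbN.
Unchanged (no nullable symbols): S -> b; H -> Si; H -> bS; H -> bi; N -> b.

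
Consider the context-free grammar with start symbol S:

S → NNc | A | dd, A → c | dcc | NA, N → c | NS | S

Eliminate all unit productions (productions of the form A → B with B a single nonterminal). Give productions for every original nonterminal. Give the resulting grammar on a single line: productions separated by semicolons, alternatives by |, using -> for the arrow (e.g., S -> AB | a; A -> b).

Unit productions: N->S, S->A.
Unit pairs (A ⇒* B via units): (N,A), (N,S), (S,A).
S: inherits non-unit rules of {A, S} → NA | NNc | c | dcc | dd.
A: inherits non-unit rules of {A} → NA | c | dcc.
N: inherits non-unit rules of {A, N, S} → NA | NNc | NS | c | dcc | dd.

S -> c | NA | dd | NNc | dcc; A -> c | NA | dcc; N -> c | NA | NS | dd | NNc | dcc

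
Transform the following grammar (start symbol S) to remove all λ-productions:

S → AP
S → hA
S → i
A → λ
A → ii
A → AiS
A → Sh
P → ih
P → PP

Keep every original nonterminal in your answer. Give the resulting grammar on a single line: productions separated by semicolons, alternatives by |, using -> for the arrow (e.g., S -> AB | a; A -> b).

Nullable set: {A}.
S -> AP: A nullable, giving AP | P.
S -> hA: A nullable, giving h | hA.
Drop A -> λ.
A -> AiS: A nullable, giving AiS | iS.
Unchanged (no nullable symbols): S -> i; A -> Sh; A -> ii; P -> PP; P -> ih.

S -> P | h | i | AP | hA; A -> Sh | iS | ii | AiS; P -> PP | ih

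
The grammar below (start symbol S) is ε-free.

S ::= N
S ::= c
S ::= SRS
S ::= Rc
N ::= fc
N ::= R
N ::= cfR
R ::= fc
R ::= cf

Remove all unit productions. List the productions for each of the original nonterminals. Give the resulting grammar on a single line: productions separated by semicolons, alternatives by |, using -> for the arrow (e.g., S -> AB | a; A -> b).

S -> c | Rc | cf | fc | SRS | cfR; N -> cf | fc | cfR; R -> cf | fc

Unit productions: N->R, S->N.
Unit pairs (A ⇒* B via units): (N,R), (S,N), (S,R).
S: inherits non-unit rules of {N, R, S} → Rc | SRS | c | cf | cfR | fc.
N: inherits non-unit rules of {N, R} → cf | cfR | fc.
R: inherits non-unit rules of {R} → cf | fc.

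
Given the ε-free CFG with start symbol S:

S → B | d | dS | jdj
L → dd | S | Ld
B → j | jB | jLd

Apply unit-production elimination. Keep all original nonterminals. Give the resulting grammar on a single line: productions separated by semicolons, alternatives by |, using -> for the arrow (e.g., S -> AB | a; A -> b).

Unit productions: L->S, S->B.
Unit pairs (A ⇒* B via units): (L,B), (L,S), (S,B).
S: inherits non-unit rules of {B, S} → d | dS | j | jB | jLd | jdj.
B: inherits non-unit rules of {B} → j | jB | jLd.
L: inherits non-unit rules of {B, L, S} → Ld | d | dS | dd | j | jB | jLd | jdj.

S -> d | j | dS | jB | jLd | jdj; B -> j | jB | jLd; L -> d | j | Ld | dS | dd | jB | jLd | jdj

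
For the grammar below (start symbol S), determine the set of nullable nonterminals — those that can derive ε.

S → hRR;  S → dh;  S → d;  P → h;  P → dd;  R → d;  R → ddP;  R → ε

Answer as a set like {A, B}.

{R}

Directly nullable (have an ε-rule): {R}.
Not nullable: P, S — each has a terminal in every rule's right-hand side or depends on a non-nullable symbol.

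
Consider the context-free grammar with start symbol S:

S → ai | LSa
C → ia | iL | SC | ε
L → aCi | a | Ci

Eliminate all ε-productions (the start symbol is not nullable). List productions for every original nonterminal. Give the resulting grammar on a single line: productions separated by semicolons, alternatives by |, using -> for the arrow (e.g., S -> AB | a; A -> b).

Nullable set: {C}.
Drop C -> ε.
C -> SC: C nullable, giving S | SC.
L -> Ci: C nullable, giving Ci | i.
L -> aCi: C nullable, giving aCi | ai.
Unchanged (no nullable symbols): S -> LSa; S -> ai; C -> iL; C -> ia; L -> a.

S -> ai | LSa; C -> S | SC | iL | ia; L -> a | i | Ci | ai | aCi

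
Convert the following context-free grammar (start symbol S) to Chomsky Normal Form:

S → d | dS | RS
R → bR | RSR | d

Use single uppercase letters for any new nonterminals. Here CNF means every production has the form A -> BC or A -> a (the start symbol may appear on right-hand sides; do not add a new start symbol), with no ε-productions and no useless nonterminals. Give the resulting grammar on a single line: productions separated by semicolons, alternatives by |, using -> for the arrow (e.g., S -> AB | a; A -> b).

S -> d | BS | RS; A -> b; B -> d; C -> SR; R -> d | AR | RC

No ε-productions.
No unit productions to eliminate.
TERM: introduce A -> b, B -> d and substitute in every rule of length ≥2.
BIN: R -> RSR becomes R -> RC, C -> SR.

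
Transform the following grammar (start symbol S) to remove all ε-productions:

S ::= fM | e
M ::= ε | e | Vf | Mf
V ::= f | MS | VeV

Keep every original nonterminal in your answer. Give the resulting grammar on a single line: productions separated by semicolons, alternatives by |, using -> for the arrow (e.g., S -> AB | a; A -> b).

S -> e | f | fM; M -> e | f | Mf | Vf; V -> S | f | MS | VeV

Nullable set: {M}.
S -> fM: M nullable, giving f | fM.
Drop M -> ε.
M -> Mf: M nullable, giving Mf | f.
V -> MS: M nullable, giving MS | S.
Unchanged (no nullable symbols): S -> e; M -> Vf; M -> e; V -> VeV; V -> f.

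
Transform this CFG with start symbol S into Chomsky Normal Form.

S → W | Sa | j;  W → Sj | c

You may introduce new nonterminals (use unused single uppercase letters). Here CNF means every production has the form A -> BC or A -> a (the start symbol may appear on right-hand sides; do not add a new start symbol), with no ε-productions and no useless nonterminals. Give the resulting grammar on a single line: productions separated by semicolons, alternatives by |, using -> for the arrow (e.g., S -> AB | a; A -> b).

S -> c | j | SA | SB; A -> a; B -> j

No ε-productions.
After unit-elimination: S -> c | j | Sa | Sj; W -> c | Sj.
TERM: introduce A -> a, B -> j and substitute in every rule of length ≥2.
Drop unreachable/unproductive: W.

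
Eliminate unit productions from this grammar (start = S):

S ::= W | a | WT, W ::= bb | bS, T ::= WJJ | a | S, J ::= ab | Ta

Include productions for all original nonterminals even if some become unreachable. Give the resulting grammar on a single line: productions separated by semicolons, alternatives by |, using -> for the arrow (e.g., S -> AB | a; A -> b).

Unit productions: S->W, T->S.
Unit pairs (A ⇒* B via units): (S,W), (T,S), (T,W).
S: inherits non-unit rules of {S, W} → WT | a | bS | bb.
J: inherits non-unit rules of {J} → Ta | ab.
T: inherits non-unit rules of {S, T, W} → WJJ | WT | a | bS | bb.
W: inherits non-unit rules of {W} → bS | bb.

S -> a | WT | bS | bb; J -> Ta | ab; T -> a | WT | bS | bb | WJJ; W -> bS | bb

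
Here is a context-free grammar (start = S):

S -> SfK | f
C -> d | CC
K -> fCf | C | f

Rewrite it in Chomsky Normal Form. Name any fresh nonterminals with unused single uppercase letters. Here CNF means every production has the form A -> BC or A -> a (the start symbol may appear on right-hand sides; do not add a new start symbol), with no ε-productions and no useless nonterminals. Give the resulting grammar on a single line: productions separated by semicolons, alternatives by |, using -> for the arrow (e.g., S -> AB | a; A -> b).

S -> f | SD; A -> f; B -> CA; C -> d | CC; D -> AK; K -> d | f | AB | CC

No ε-productions.
After unit-elimination: S -> f | SfK; C -> d | CC; K -> d | f | CC | fCf.
TERM: introduce A -> f and substitute in every rule of length ≥2.
BIN: K -> ACA becomes K -> AB, B -> CA; S -> SAK becomes S -> SD, D -> AK.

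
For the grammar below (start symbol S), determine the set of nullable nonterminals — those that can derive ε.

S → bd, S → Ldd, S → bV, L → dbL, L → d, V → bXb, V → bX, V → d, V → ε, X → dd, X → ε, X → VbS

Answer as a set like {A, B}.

{V, X}

Directly nullable (have an ε-rule): {V, X}.
Not nullable: L, S — each has a terminal in every rule's right-hand side or depends on a non-nullable symbol.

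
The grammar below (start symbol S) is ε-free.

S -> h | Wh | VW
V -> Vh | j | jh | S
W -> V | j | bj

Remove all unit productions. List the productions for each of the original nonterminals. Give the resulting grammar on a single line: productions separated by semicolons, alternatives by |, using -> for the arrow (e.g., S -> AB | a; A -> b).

S -> h | VW | Wh; V -> h | j | VW | Vh | Wh | jh; W -> h | j | VW | Vh | Wh | bj | jh

Unit productions: V->S, W->V.
Unit pairs (A ⇒* B via units): (V,S), (W,S), (W,V).
S: inherits non-unit rules of {S} → VW | Wh | h.
V: inherits non-unit rules of {S, V} → VW | Vh | Wh | h | j | jh.
W: inherits non-unit rules of {S, V, W} → VW | Vh | Wh | bj | h | j | jh.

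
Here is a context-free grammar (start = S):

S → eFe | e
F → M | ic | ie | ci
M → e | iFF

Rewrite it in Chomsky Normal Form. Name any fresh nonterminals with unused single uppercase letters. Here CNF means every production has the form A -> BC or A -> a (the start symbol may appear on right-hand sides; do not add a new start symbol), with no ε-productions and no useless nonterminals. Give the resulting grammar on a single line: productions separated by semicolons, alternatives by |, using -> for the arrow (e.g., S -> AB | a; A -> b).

No ε-productions.
After unit-elimination: S -> e | eFe; F -> e | ci | ic | ie | iFF; M -> e | iFF.
TERM: introduce A -> c, C -> e, B -> i and substitute in every rule of length ≥2.
BIN: F -> BFF becomes F -> BD, D -> FF; M -> BFF becomes M -> BE, E -> FF; S -> CFC becomes S -> CG, G -> FC.
Drop unreachable/unproductive: M.

S -> e | CG; A -> c; B -> i; C -> e; D -> FF; F -> e | AB | BA | BC | BD; G -> FC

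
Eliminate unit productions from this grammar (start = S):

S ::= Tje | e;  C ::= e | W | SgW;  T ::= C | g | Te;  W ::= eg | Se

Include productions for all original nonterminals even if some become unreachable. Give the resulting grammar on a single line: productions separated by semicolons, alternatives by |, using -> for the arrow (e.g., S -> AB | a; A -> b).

S -> e | Tje; C -> e | Se | eg | SgW; T -> e | g | Se | Te | eg | SgW; W -> Se | eg

Unit productions: C->W, T->C.
Unit pairs (A ⇒* B via units): (C,W), (T,C), (T,W).
S: inherits non-unit rules of {S} → Tje | e.
C: inherits non-unit rules of {C, W} → Se | SgW | e | eg.
T: inherits non-unit rules of {C, T, W} → Se | SgW | Te | e | eg | g.
W: inherits non-unit rules of {W} → Se | eg.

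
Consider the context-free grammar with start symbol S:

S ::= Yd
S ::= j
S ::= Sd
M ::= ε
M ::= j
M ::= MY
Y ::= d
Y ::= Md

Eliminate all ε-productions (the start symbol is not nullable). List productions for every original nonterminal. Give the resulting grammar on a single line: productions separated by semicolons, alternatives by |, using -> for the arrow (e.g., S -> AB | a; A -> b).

S -> j | Sd | Yd; M -> Y | j | MY; Y -> d | Md

Nullable set: {M}.
Drop M -> ε.
M -> MY: M nullable, giving MY | Y.
Y -> Md: M nullable, giving Md | d.
Unchanged (no nullable symbols): S -> Sd; S -> Yd; S -> j; M -> j; Y -> d.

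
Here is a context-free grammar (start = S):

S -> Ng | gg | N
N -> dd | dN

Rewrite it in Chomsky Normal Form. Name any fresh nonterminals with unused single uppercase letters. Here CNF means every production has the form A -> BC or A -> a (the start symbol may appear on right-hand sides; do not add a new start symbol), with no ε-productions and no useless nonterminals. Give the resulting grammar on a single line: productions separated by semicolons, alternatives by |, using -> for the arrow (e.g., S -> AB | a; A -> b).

S -> AA | AN | BB | NB; A -> d; B -> g; N -> AA | AN

No ε-productions.
After unit-elimination: S -> Ng | dN | dd | gg; N -> dN | dd.
TERM: introduce A -> d, B -> g and substitute in every rule of length ≥2.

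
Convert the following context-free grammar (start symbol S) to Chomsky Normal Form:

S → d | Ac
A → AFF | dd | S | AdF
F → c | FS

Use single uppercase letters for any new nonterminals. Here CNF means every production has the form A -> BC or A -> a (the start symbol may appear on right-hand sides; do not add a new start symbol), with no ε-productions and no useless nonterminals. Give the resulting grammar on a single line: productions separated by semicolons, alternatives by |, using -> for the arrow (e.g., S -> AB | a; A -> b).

No ε-productions.
After unit-elimination: S -> d | Ac; A -> d | Ac | dd | AFF | AdF; F -> c | FS.
TERM: introduce B -> c, C -> d and substitute in every rule of length ≥2.
BIN: A -> ACF becomes A -> AD, D -> CF; A -> AFF becomes A -> AE, E -> FF.

S -> d | AB; A -> d | AB | AD | AE | CC; B -> c; C -> d; D -> CF; E -> FF; F -> c | FS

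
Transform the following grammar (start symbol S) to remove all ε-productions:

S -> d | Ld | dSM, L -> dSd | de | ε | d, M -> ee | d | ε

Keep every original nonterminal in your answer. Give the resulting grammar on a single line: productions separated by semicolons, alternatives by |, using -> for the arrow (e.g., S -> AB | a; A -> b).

Nullable set: {L, M}.
S -> Ld: L nullable, giving Ld | d.
S -> dSM: M nullable, giving dS | dSM.
Drop L -> ε.
Drop M -> ε.
Unchanged (no nullable symbols): S -> d; L -> d; L -> dSd; L -> de; M -> d; M -> ee.

S -> d | Ld | dS | dSM; L -> d | de | dSd; M -> d | ee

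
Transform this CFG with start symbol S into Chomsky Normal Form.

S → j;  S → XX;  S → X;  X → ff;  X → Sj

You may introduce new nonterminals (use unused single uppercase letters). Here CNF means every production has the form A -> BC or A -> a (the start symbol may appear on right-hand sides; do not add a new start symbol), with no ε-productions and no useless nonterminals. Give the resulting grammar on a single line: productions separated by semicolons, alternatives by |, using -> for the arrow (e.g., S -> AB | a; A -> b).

No ε-productions.
After unit-elimination: S -> j | Sj | XX | ff; X -> Sj | ff.
TERM: introduce B -> f, A -> j and substitute in every rule of length ≥2.

S -> j | BB | SA | XX; A -> j; B -> f; X -> BB | SA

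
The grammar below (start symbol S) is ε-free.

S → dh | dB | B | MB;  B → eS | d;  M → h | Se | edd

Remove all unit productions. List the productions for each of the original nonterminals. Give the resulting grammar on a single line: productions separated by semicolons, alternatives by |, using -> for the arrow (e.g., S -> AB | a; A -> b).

S -> d | MB | dB | dh | eS; B -> d | eS; M -> h | Se | edd

Unit productions: S->B.
Unit pairs (A ⇒* B via units): (S,B).
S: inherits non-unit rules of {B, S} → MB | d | dB | dh | eS.
B: inherits non-unit rules of {B} → d | eS.
M: inherits non-unit rules of {M} → Se | edd | h.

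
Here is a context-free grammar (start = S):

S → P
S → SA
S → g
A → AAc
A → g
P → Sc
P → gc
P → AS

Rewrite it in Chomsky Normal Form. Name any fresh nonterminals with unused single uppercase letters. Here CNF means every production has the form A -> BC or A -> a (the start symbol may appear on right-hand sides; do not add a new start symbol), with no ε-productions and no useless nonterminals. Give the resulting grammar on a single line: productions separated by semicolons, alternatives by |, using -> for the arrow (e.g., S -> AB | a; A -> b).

S -> g | AS | CB | SA | SB; A -> g | AD; B -> c; C -> g; D -> AB

No ε-productions.
After unit-elimination: S -> g | AS | SA | Sc | gc; A -> g | AAc; P -> AS | Sc | gc.
TERM: introduce B -> c, C -> g and substitute in every rule of length ≥2.
BIN: A -> AAB becomes A -> AD, D -> AB.
Drop unreachable/unproductive: P.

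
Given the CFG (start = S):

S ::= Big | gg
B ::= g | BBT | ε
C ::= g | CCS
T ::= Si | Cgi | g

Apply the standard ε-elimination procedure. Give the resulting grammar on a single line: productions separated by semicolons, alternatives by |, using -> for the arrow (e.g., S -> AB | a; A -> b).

S -> gg | ig | Big; B -> T | g | BT | BBT; C -> g | CCS; T -> g | Si | Cgi

Nullable set: {B}.
S -> Big: B nullable, giving Big | ig.
Drop B -> ε.
B -> BBT: B, B nullable, giving BBT | BT | T.
Unchanged (no nullable symbols): S -> gg; B -> g; C -> CCS; C -> g; T -> Cgi; T -> Si; T -> g.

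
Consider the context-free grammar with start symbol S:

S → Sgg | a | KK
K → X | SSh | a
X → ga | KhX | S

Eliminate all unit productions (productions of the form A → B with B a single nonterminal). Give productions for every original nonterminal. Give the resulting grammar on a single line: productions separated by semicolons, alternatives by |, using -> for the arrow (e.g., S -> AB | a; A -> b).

Unit productions: K->X, X->S.
Unit pairs (A ⇒* B via units): (K,S), (K,X), (X,S).
S: inherits non-unit rules of {S} → KK | Sgg | a.
K: inherits non-unit rules of {K, S, X} → KK | KhX | SSh | Sgg | a | ga.
X: inherits non-unit rules of {S, X} → KK | KhX | Sgg | a | ga.

S -> a | KK | Sgg; K -> a | KK | ga | KhX | SSh | Sgg; X -> a | KK | ga | KhX | Sgg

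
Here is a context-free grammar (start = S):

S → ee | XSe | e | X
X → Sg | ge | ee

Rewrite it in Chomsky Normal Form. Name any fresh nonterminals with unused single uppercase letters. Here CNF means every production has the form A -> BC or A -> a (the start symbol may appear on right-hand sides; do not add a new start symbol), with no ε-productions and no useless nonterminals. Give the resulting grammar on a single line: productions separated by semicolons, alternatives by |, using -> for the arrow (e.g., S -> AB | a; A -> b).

No ε-productions.
After unit-elimination: S -> e | Sg | ee | ge | XSe; X -> Sg | ee | ge.
TERM: introduce B -> e, A -> g and substitute in every rule of length ≥2.
BIN: S -> XSB becomes S -> XC, C -> SB.

S -> e | AB | BB | SA | XC; A -> g; B -> e; C -> SB; X -> AB | BB | SA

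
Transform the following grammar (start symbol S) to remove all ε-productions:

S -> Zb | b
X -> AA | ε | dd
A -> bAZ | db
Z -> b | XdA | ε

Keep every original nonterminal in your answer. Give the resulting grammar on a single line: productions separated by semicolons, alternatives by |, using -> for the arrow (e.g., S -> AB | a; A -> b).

Nullable set: {X, Z}.
S -> Zb: Z nullable, giving Zb | b.
A -> bAZ: Z nullable, giving bA | bAZ.
Drop X -> ε.
Drop Z -> ε.
Z -> XdA: X nullable, giving XdA | dA.
Unchanged (no nullable symbols): S -> b; A -> db; X -> AA; X -> dd; Z -> b.

S -> b | Zb; A -> bA | db | bAZ; X -> AA | dd; Z -> b | dA | XdA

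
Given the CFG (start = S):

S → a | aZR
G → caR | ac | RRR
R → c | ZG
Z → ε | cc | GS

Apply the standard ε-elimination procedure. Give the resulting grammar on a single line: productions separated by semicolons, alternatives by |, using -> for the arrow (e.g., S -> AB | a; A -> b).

S -> a | aR | aZR; G -> ac | RRR | caR; R -> G | c | ZG; Z -> GS | cc

Nullable set: {Z}.
S -> aZR: Z nullable, giving aR | aZR.
R -> ZG: Z nullable, giving G | ZG.
Drop Z -> ε.
Unchanged (no nullable symbols): S -> a; G -> RRR; G -> ac; G -> caR; R -> c; Z -> GS; Z -> cc.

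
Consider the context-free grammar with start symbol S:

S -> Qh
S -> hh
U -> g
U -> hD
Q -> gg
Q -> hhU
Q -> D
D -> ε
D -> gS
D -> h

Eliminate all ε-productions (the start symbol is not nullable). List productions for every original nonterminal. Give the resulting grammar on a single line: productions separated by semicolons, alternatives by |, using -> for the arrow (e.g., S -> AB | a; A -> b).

Nullable set: {D, Q}.
S -> Qh: Q nullable, giving Qh | h.
Drop D -> ε.
Q -> D: D nullable, giving D.
U -> hD: D nullable, giving h | hD.
Unchanged (no nullable symbols): S -> hh; D -> gS; D -> h; Q -> gg; Q -> hhU; U -> g.

S -> h | Qh | hh; D -> h | gS; Q -> D | gg | hhU; U -> g | h | hD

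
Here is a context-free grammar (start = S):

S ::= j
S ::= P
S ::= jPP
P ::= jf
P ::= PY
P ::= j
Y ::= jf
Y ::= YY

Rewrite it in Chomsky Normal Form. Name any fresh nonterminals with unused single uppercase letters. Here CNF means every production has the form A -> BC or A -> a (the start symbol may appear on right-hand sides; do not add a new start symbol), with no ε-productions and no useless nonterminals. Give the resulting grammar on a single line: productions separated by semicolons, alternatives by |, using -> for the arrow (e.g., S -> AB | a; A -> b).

No ε-productions.
After unit-elimination: S -> j | PY | jf | jPP; P -> j | PY | jf; Y -> YY | jf.
TERM: introduce B -> f, A -> j and substitute in every rule of length ≥2.
BIN: S -> APP becomes S -> AC, C -> PP.

S -> j | AB | AC | PY; A -> j; B -> f; C -> PP; P -> j | AB | PY; Y -> AB | YY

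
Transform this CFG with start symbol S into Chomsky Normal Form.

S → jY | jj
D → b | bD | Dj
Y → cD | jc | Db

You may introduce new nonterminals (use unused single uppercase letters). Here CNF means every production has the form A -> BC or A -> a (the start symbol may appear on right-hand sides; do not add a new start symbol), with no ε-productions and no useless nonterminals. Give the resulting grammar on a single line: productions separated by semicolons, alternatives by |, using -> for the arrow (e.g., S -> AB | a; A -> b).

No ε-productions.
No unit productions to eliminate.
TERM: introduce B -> b, C -> c, A -> j and substitute in every rule of length ≥2.

S -> AA | AY; A -> j; B -> b; C -> c; D -> b | BD | DA; Y -> AC | CD | DB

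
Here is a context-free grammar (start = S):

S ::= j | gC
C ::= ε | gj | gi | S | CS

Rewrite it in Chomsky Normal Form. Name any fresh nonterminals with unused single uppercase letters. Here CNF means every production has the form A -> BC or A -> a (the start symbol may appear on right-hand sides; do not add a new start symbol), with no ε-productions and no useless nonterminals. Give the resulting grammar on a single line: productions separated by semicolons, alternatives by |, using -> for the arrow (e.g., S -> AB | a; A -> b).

S -> g | j | AC; A -> g; B -> i; C -> g | j | AB | AC | AD | CS; D -> j

Nullable: {C}; after ε-elimination: S -> g | j | gC; C -> S | CS | gi | gj.
After unit-elimination: S -> g | j | gC; C -> g | j | CS | gC | gi | gj.
TERM: introduce A -> g, B -> i, D -> j and substitute in every rule of length ≥2.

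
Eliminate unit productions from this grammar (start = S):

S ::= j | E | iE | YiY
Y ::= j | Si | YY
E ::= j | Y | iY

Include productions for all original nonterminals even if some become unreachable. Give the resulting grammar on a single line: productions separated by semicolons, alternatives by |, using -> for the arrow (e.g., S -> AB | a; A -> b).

Unit productions: E->Y, S->E.
Unit pairs (A ⇒* B via units): (E,Y), (S,E), (S,Y).
S: inherits non-unit rules of {E, S, Y} → Si | YY | YiY | iE | iY | j.
E: inherits non-unit rules of {E, Y} → Si | YY | iY | j.
Y: inherits non-unit rules of {Y} → Si | YY | j.

S -> j | Si | YY | iE | iY | YiY; E -> j | Si | YY | iY; Y -> j | Si | YY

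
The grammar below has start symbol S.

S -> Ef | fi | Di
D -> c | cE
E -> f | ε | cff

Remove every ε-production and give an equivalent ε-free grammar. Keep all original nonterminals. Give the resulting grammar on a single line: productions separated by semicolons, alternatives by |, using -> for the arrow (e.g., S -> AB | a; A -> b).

S -> f | Di | Ef | fi; D -> c | cE; E -> f | cff

Nullable set: {E}.
S -> Ef: E nullable, giving Ef | f.
D -> cE: E nullable, giving c | cE.
Drop E -> ε.
Unchanged (no nullable symbols): S -> Di; S -> fi; D -> c; E -> cff; E -> f.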